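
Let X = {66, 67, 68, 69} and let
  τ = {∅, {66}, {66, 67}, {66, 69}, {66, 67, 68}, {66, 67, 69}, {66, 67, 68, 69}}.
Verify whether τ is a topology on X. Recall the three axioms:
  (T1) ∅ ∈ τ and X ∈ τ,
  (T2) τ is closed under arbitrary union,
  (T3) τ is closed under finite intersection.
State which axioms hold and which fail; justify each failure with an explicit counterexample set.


τ IS a topology on X.

Axiom (T1): ∅ ∈ τ? Yes; X ∈ τ? Yes.
Axiom (T2/T3): check pairwise unions and intersections of members of τ.
All pairwise intersections and unions checked — each lies in τ. Therefore τ satisfies (T1), (T2), (T3): it IS a topology on X.


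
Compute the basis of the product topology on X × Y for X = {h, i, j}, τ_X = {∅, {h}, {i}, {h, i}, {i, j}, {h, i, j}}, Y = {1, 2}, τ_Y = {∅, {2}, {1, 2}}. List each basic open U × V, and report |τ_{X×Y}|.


Basis B = {∅ × ∅, {h} × {2}, {i} × {2}, {h} × {1, 2}, {h, i} × {2}, {i} × {1, 2}, {i, j} × {2}, {h, i, j} × {2}, {h, i} × {1, 2}, {i, j} × {1, 2}, {h, i, j} × {1, 2}}; |τ_{X×Y}| = 18.

Enumerate products U × V with U ∈ τ_X, V ∈ τ_Y (deduplicated):
  ∅ × ∅ = {} (∅)
  {h} × {2} = {(h,2)}
  {i} × {2} = {(i,2)}
  {h} × {1, 2} = {(h,1), (h,2)}
  {h, i} × {2} = {(h,2), (i,2)}
  {i} × {1, 2} = {(i,1), (i,2)}
  {i, j} × {2} = {(i,2), (j,2)}
  {h, i, j} × {2} = {(h,2), (i,2), (j,2)}
  {h, i} × {1, 2} = {(h,1), (h,2), (i,1), (i,2)}
  {i, j} × {1, 2} = {(i,1), (i,2), (j,1), (j,2)}
  {h, i, j} × {1, 2} = {(h,1), (h,2), (i,1), (i,2), (j,1), (j,2)}
These 11 distinct sets form the basis B.
Close under arbitrary unions to get τ_{X×Y}; counting gives |τ_{X×Y}| = 18.


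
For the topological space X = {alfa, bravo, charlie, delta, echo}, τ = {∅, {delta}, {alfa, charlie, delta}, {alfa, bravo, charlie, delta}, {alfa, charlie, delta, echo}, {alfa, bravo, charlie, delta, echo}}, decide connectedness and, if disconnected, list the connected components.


(X, τ) is connected.

Find clopen sets (U ∈ τ with X ∖ U ∈ τ):
  U = ∅, X ∖ U = {alfa, bravo, charlie, delta, echo} — both open, so U is clopen.
  U = {alfa, bravo, charlie, delta, echo}, X ∖ U = ∅ — both open, so U is clopen.
Only trivial clopens (∅ and X) exist, so (X, τ) is connected.
Compute connected components by grouping points that agree on all clopens:
  component: {alfa, bravo, charlie, delta, echo}


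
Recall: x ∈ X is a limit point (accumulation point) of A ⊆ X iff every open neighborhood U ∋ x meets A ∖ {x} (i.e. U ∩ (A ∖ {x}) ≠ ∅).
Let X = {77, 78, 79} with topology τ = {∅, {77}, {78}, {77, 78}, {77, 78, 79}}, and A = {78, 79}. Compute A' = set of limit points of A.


A' = {79}

For each x ∈ X, list the open sets U ∈ τ with x ∈ U, then check whether U ∩ (A ∖ {x}) ≠ ∅ for every such U.
  x = 77: open {77} ∋ x has {77} ∩ (A ∖ {77}) = ∅, so x is NOT a limit point.
  x = 78: open {78} ∋ x has {78} ∩ (A ∖ {78}) = ∅, so x is NOT a limit point.
  x = 79: opens ∋ x are {77, 78, 79}; each meets A ∖ {79}, so x IS a limit point.
Collecting: A' = {79}.


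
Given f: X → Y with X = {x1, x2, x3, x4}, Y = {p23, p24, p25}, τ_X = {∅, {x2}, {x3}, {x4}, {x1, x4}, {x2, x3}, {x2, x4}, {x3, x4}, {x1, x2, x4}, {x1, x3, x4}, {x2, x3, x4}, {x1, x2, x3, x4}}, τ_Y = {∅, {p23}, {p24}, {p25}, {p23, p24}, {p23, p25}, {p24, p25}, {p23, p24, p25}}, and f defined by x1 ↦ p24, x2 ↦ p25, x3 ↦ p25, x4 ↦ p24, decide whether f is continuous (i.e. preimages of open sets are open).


f IS continuous.

Compute f^{-1}(U) for each U ∈ τ_Y:
  U = ∅: f^{-1}(U) = ∅ ∈ τ_X ✓.
  U = {p23}: f^{-1}(U) = ∅ ∈ τ_X ✓.
  U = {p24}: f^{-1}(U) = {x1, x4} ∈ τ_X ✓.
  U = {p25}: f^{-1}(U) = {x2, x3} ∈ τ_X ✓.
  U = {p23, p24}: f^{-1}(U) = {x1, x4} ∈ τ_X ✓.
  U = {p23, p25}: f^{-1}(U) = {x2, x3} ∈ τ_X ✓.
  U = {p24, p25}: f^{-1}(U) = {x1, x2, x3, x4} ∈ τ_X ✓.
  U = {p23, p24, p25}: f^{-1}(U) = {x1, x2, x3, x4} ∈ τ_X ✓.
Every preimage lies in τ_X, so f IS continuous.


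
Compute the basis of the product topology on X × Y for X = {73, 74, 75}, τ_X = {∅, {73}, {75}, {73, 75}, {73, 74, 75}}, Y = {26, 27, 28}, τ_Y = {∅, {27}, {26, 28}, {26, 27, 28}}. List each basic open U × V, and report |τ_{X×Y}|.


Basis B = {∅ × ∅, {73} × {27}, {75} × {27}, {73} × {26, 28}, {73, 75} × {27}, {75} × {26, 28}, {73} × {26, 27, 28}, {73, 74, 75} × {27}, {75} × {26, 27, 28}, {73, 75} × {26, 28}, {73, 75} × {26, 27, 28}, {73, 74, 75} × {26, 28}, {73, 74, 75} × {26, 27, 28}}; |τ_{X×Y}| = 25.

Enumerate products U × V with U ∈ τ_X, V ∈ τ_Y (deduplicated):
  ∅ × ∅ = {} (∅)
  {73} × {27} = {(73,27)}
  {75} × {27} = {(75,27)}
  {73} × {26, 28} = {(73,26), (73,28)}
  {73, 75} × {27} = {(73,27), (75,27)}
  {75} × {26, 28} = {(75,26), (75,28)}
  {73} × {26, 27, 28} = {(73,26), (73,27), (73,28)}
  {73, 74, 75} × {27} = {(73,27), (74,27), (75,27)}
  {75} × {26, 27, 28} = {(75,26), (75,27), (75,28)}
  {73, 75} × {26, 28} = {(73,26), (73,28), (75,26), (75,28)}
  {73, 75} × {26, 27, 28} = {(73,26), (73,27), (73,28), (75,26), (75,27), (75,28)}
  {73, 74, 75} × {26, 28} = {(73,26), (73,28), (74,26), (74,28), (75,26), (75,28)}
  {73, 74, 75} × {26, 27, 28} = {(73,26), (73,27), (73,28), (74,26), (74,27), (74,28), (75,26), (75,27), (75,28)}
These 13 distinct sets form the basis B.
Close under arbitrary unions to get τ_{X×Y}; counting gives |τ_{X×Y}| = 25.


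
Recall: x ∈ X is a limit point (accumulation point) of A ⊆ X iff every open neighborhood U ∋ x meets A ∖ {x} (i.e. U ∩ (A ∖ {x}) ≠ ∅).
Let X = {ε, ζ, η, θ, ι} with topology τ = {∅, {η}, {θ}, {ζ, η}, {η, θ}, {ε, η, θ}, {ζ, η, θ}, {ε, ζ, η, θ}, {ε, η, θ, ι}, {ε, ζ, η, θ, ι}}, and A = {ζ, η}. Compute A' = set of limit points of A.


A' = {ε, ζ, ι}

For each x ∈ X, list the open sets U ∈ τ with x ∈ U, then check whether U ∩ (A ∖ {x}) ≠ ∅ for every such U.
  x = ε: opens ∋ x are {ε, η, θ}, {ε, ζ, η, θ}, {ε, η, θ, ι}, {ε, ζ, η, θ, ι}; each meets A ∖ {ε}, so x IS a limit point.
  x = ζ: opens ∋ x are {ζ, η}, {ζ, η, θ}, {ε, ζ, η, θ}, {ε, ζ, η, θ, ι}; each meets A ∖ {ζ}, so x IS a limit point.
  x = η: open {η} ∋ x has {η} ∩ (A ∖ {η}) = ∅, so x is NOT a limit point.
  x = θ: open {θ} ∋ x has {θ} ∩ (A ∖ {θ}) = ∅, so x is NOT a limit point.
  x = ι: opens ∋ x are {ε, η, θ, ι}, {ε, ζ, η, θ, ι}; each meets A ∖ {ι}, so x IS a limit point.
Collecting: A' = {ε, ζ, ι}.


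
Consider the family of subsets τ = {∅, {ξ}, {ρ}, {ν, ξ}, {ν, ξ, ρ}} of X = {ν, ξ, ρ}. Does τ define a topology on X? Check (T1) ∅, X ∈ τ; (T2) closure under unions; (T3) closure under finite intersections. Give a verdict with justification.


τ is NOT a topology on X.

Axiom (T1): ∅ ∈ τ? Yes; X ∈ τ? Yes.
Axiom (T2/T3): check pairwise unions and intersections of members of τ.
Counterexample for (T2): {ξ} ∪ {ρ} = {ξ, ρ} ∉ τ. Therefore τ is NOT a topology.


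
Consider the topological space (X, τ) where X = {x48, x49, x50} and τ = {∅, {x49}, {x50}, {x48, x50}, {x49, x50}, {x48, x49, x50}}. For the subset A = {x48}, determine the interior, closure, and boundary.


int(A) = ∅, cl(A) = {x48}, ∂A = {x48}.

Closed sets in (X, τ) are complements of opens:
  closed(X, τ) = {∅, {x48}, {x49}, {x48, x49}, {x48, x50}, {x48, x49, x50}}.
int(A) = ⋃ {U ∈ τ : U ⊆ A}. Opens contained in A: ∅.
Taking the union of these: int(A) = ∅.
cl(A) = ⋂ {C closed : A ⊆ C}. Closed sets containing A: {x48}, {x48, x49}, {x48, x50}, {x48, x49, x50}.
Intersecting these: cl(A) = {x48}.
∂A = cl(A) ∖ int(A) = {x48} ∖ ∅ = {x48}.


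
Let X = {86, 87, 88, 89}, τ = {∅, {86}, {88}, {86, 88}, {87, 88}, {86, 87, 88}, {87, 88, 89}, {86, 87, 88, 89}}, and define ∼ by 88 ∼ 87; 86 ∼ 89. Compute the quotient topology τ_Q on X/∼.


X/∼ = {[86=89], [87=88]}; |τ_Q| = 3.

Equivalence classes: [86=89], [87=88].
Quotient map π: X → X/∼ sends 86 ↦ [86=89], 87 ↦ [87=88], 88 ↦ [87=88], 89 ↦ [86=89].
For each subset V ⊆ X/∼, compute π^{-1}(V) ⊆ X and check whether π^{-1}(V) ∈ τ. V is open in τ_Q iff π^{-1}(V) ∈ τ.
  V = {}: π^{-1}(V) = ∅ ∈ τ ✓.
  V = {[86=89]}: π^{-1}(V) = {86, 89} ∉ τ ✗.
  V = {[87=88]}: π^{-1}(V) = {87, 88} ∈ τ ✓.
  V = {[86=89], [87=88]}: π^{-1}(V) = {86, 87, 88, 89} ∈ τ ✓.
Open sets in the quotient: τ_Q = {{}, {[87=88]}, {[86=89], [87=88]}} (3 elements).


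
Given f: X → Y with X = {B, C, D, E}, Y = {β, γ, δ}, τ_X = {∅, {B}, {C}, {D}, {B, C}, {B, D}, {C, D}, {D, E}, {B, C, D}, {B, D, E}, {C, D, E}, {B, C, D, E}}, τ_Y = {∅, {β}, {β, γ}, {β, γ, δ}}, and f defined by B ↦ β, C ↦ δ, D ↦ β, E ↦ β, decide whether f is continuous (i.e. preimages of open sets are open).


f IS continuous.

Compute f^{-1}(U) for each U ∈ τ_Y:
  U = ∅: f^{-1}(U) = ∅ ∈ τ_X ✓.
  U = {β}: f^{-1}(U) = {B, D, E} ∈ τ_X ✓.
  U = {β, γ}: f^{-1}(U) = {B, D, E} ∈ τ_X ✓.
  U = {β, γ, δ}: f^{-1}(U) = {B, C, D, E} ∈ τ_X ✓.
Every preimage lies in τ_X, so f IS continuous.


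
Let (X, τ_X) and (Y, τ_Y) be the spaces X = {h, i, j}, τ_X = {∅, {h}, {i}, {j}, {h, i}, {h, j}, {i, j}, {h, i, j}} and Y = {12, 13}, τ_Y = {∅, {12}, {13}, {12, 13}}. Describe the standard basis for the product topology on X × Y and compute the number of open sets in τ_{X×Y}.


Basis B = {∅ × ∅, {h} × {12}, {h} × {13}, {i} × {12}, {i} × {13}, {j} × {12}, {j} × {13}, {h} × {12, 13}, {h, i} × {12}, {h, j} × {12}, {h, i} × {13}, {h, j} × {13}, {i} × {12, 13}, {i, j} × {12}, {i, j} × {13}, {j} × {12, 13}, {h, i, j} × {12}, {h, i, j} × {13}, {h, i} × {12, 13}, {h, j} × {12, 13}, {i, j} × {12, 13}, {h, i, j} × {12, 13}}; |τ_{X×Y}| = 64.

Enumerate products U × V with U ∈ τ_X, V ∈ τ_Y (deduplicated):
  ∅ × ∅ = {} (∅)
  {h} × {12} = {(h,12)}
  {h} × {13} = {(h,13)}
  {i} × {12} = {(i,12)}
  {i} × {13} = {(i,13)}
  {j} × {12} = {(j,12)}
  {j} × {13} = {(j,13)}
  {h} × {12, 13} = {(h,12), (h,13)}
  {h, i} × {12} = {(h,12), (i,12)}
  {h, j} × {12} = {(h,12), (j,12)}
  {h, i} × {13} = {(h,13), (i,13)}
  {h, j} × {13} = {(h,13), (j,13)}
  {i} × {12, 13} = {(i,12), (i,13)}
  {i, j} × {12} = {(i,12), (j,12)}
  {i, j} × {13} = {(i,13), (j,13)}
  {j} × {12, 13} = {(j,12), (j,13)}
  {h, i, j} × {12} = {(h,12), (i,12), (j,12)}
  {h, i, j} × {13} = {(h,13), (i,13), (j,13)}
  {h, i} × {12, 13} = {(h,12), (h,13), (i,12), (i,13)}
  {h, j} × {12, 13} = {(h,12), (h,13), (j,12), (j,13)}
  {i, j} × {12, 13} = {(i,12), (i,13), (j,12), (j,13)}
  {h, i, j} × {12, 13} = {(h,12), (h,13), (i,12), (i,13), (j,12), (j,13)}
These 22 distinct sets form the basis B.
Close under arbitrary unions to get τ_{X×Y}; counting gives |τ_{X×Y}| = 64.


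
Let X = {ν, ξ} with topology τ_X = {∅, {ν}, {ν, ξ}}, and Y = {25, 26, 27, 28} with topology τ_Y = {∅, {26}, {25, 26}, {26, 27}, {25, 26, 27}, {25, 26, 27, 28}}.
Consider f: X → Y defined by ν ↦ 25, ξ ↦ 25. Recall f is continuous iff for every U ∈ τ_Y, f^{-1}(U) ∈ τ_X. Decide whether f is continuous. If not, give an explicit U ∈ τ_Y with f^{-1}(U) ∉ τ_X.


f IS continuous.

Compute f^{-1}(U) for each U ∈ τ_Y:
  U = ∅: f^{-1}(U) = ∅ ∈ τ_X ✓.
  U = {26}: f^{-1}(U) = ∅ ∈ τ_X ✓.
  U = {25, 26}: f^{-1}(U) = {ν, ξ} ∈ τ_X ✓.
  U = {26, 27}: f^{-1}(U) = ∅ ∈ τ_X ✓.
  U = {25, 26, 27}: f^{-1}(U) = {ν, ξ} ∈ τ_X ✓.
  U = {25, 26, 27, 28}: f^{-1}(U) = {ν, ξ} ∈ τ_X ✓.
Every preimage lies in τ_X, so f IS continuous.


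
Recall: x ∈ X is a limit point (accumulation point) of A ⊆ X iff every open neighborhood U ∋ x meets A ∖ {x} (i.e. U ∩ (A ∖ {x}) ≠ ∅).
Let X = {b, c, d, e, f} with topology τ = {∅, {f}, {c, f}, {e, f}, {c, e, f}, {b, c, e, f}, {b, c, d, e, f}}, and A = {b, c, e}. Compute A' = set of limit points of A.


A' = {b, d}

For each x ∈ X, list the open sets U ∈ τ with x ∈ U, then check whether U ∩ (A ∖ {x}) ≠ ∅ for every such U.
  x = b: opens ∋ x are {b, c, e, f}, {b, c, d, e, f}; each meets A ∖ {b}, so x IS a limit point.
  x = c: open {c, f} ∋ x has {c, f} ∩ (A ∖ {c}) = ∅, so x is NOT a limit point.
  x = d: opens ∋ x are {b, c, d, e, f}; each meets A ∖ {d}, so x IS a limit point.
  x = e: open {e, f} ∋ x has {e, f} ∩ (A ∖ {e}) = ∅, so x is NOT a limit point.
  x = f: open {f} ∋ x has {f} ∩ (A ∖ {f}) = ∅, so x is NOT a limit point.
Collecting: A' = {b, d}.


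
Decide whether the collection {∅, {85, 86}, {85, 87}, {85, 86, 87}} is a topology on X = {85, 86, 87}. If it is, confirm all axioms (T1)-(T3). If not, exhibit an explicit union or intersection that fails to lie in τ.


τ is NOT a topology on X.

Axiom (T1): ∅ ∈ τ? Yes; X ∈ τ? Yes.
Axiom (T2/T3): check pairwise unions and intersections of members of τ.
Counterexample for (T3): {85, 86} ∩ {85, 87} = {85} ∉ τ. Therefore τ is NOT a topology.


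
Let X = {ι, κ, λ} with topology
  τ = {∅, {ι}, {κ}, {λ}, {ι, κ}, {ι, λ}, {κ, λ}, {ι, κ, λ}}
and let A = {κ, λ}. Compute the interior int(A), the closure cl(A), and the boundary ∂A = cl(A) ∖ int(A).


int(A) = {κ, λ}, cl(A) = {κ, λ}, ∂A = ∅.

Closed sets in (X, τ) are complements of opens:
  closed(X, τ) = {∅, {ι}, {κ}, {λ}, {ι, κ}, {ι, λ}, {κ, λ}, {ι, κ, λ}}.
int(A) = ⋃ {U ∈ τ : U ⊆ A}. Opens contained in A: ∅, {κ}, {λ}, {κ, λ}.
Taking the union of these: int(A) = {κ, λ}.
cl(A) = ⋂ {C closed : A ⊆ C}. Closed sets containing A: {κ, λ}, {ι, κ, λ}.
Intersecting these: cl(A) = {κ, λ}.
∂A = cl(A) ∖ int(A) = {κ, λ} ∖ {κ, λ} = ∅.


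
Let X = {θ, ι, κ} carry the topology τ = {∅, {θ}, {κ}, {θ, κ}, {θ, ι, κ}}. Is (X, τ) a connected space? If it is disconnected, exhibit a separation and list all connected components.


(X, τ) is connected.

Find clopen sets (U ∈ τ with X ∖ U ∈ τ):
  U = ∅, X ∖ U = {θ, ι, κ} — both open, so U is clopen.
  U = {θ, ι, κ}, X ∖ U = ∅ — both open, so U is clopen.
Only trivial clopens (∅ and X) exist, so (X, τ) is connected.
Compute connected components by grouping points that agree on all clopens:
  component: {θ, ι, κ}


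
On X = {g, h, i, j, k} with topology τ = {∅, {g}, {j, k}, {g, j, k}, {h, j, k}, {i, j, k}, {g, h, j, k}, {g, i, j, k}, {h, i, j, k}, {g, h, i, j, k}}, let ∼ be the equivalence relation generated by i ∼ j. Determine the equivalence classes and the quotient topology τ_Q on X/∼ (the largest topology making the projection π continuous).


X/∼ = {[g], [h], [i=j], [k]}; |τ_Q| = 6.

Equivalence classes: [g], [h], [i=j], [k].
Quotient map π: X → X/∼ sends g ↦ [g], h ↦ [h], i ↦ [i=j], j ↦ [i=j], k ↦ [k].
For each subset V ⊆ X/∼, compute π^{-1}(V) ⊆ X and check whether π^{-1}(V) ∈ τ. V is open in τ_Q iff π^{-1}(V) ∈ τ.
  V = {}: π^{-1}(V) = ∅ ∈ τ ✓.
  V = {[g]}: π^{-1}(V) = {g} ∈ τ ✓.
  V = {[h]}: π^{-1}(V) = {h} ∉ τ ✗.
  V = {[g], [h]}: π^{-1}(V) = {g, h} ∉ τ ✗.
  V = {[i=j]}: π^{-1}(V) = {i, j} ∉ τ ✗.
  V = {[g], [i=j]}: π^{-1}(V) = {g, i, j} ∉ τ ✗.
  V = {[h], [i=j]}: π^{-1}(V) = {h, i, j} ∉ τ ✗.
  V = {[g], [h], [i=j]}: π^{-1}(V) = {g, h, i, j} ∉ τ ✗.
  V = {[k]}: π^{-1}(V) = {k} ∉ τ ✗.
  V = {[g], [k]}: π^{-1}(V) = {g, k} ∉ τ ✗.
  V = {[h], [k]}: π^{-1}(V) = {h, k} ∉ τ ✗.
  V = {[g], [h], [k]}: π^{-1}(V) = {g, h, k} ∉ τ ✗.
  V = {[i=j], [k]}: π^{-1}(V) = {i, j, k} ∈ τ ✓.
  V = {[g], [i=j], [k]}: π^{-1}(V) = {g, i, j, k} ∈ τ ✓.
  V = {[h], [i=j], [k]}: π^{-1}(V) = {h, i, j, k} ∈ τ ✓.
  V = {[g], [h], [i=j], [k]}: π^{-1}(V) = {g, h, i, j, k} ∈ τ ✓.
Open sets in the quotient: τ_Q = {{}, {[g]}, {[i=j], [k]}, {[g], [i=j], [k]}, {[h], [i=j], [k]}, {[g], [h], [i=j], [k]}} (6 elements).


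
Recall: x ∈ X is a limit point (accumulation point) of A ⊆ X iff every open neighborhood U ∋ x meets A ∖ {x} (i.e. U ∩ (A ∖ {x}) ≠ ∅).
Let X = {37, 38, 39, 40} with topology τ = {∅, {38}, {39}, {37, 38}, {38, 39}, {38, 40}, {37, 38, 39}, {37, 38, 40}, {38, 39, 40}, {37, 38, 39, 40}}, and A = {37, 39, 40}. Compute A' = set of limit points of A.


A' = ∅

For each x ∈ X, list the open sets U ∈ τ with x ∈ U, then check whether U ∩ (A ∖ {x}) ≠ ∅ for every such U.
  x = 37: open {37, 38} ∋ x has {37, 38} ∩ (A ∖ {37}) = ∅, so x is NOT a limit point.
  x = 38: open {38} ∋ x has {38} ∩ (A ∖ {38}) = ∅, so x is NOT a limit point.
  x = 39: open {39} ∋ x has {39} ∩ (A ∖ {39}) = ∅, so x is NOT a limit point.
  x = 40: open {38, 40} ∋ x has {38, 40} ∩ (A ∖ {40}) = ∅, so x is NOT a limit point.
Collecting: A' = ∅.


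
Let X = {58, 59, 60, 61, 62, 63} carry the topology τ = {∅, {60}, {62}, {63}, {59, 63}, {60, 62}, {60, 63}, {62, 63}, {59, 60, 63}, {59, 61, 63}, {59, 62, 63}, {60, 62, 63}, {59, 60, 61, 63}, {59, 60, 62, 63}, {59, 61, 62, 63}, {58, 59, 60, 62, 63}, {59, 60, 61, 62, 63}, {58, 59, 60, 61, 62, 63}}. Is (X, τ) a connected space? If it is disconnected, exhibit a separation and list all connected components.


(X, τ) is connected.

Find clopen sets (U ∈ τ with X ∖ U ∈ τ):
  U = ∅, X ∖ U = {58, 59, 60, 61, 62, 63} — both open, so U is clopen.
  U = {58, 59, 60, 61, 62, 63}, X ∖ U = ∅ — both open, so U is clopen.
Only trivial clopens (∅ and X) exist, so (X, τ) is connected.
Compute connected components by grouping points that agree on all clopens:
  component: {58, 59, 60, 61, 62, 63}


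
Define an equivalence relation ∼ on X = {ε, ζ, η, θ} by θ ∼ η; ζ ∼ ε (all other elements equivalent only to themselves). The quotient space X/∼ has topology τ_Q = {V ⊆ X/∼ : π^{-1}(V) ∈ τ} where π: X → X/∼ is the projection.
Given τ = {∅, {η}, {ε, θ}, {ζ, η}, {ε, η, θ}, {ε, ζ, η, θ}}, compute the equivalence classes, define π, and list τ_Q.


X/∼ = {[ε=ζ], [η=θ]}; |τ_Q| = 2.

Equivalence classes: [ε=ζ], [η=θ].
Quotient map π: X → X/∼ sends ε ↦ [ε=ζ], ζ ↦ [ε=ζ], η ↦ [η=θ], θ ↦ [η=θ].
For each subset V ⊆ X/∼, compute π^{-1}(V) ⊆ X and check whether π^{-1}(V) ∈ τ. V is open in τ_Q iff π^{-1}(V) ∈ τ.
  V = {}: π^{-1}(V) = ∅ ∈ τ ✓.
  V = {[ε=ζ]}: π^{-1}(V) = {ε, ζ} ∉ τ ✗.
  V = {[η=θ]}: π^{-1}(V) = {η, θ} ∉ τ ✗.
  V = {[ε=ζ], [η=θ]}: π^{-1}(V) = {ε, ζ, η, θ} ∈ τ ✓.
Open sets in the quotient: τ_Q = {{}, {[ε=ζ], [η=θ]}} (2 elements).


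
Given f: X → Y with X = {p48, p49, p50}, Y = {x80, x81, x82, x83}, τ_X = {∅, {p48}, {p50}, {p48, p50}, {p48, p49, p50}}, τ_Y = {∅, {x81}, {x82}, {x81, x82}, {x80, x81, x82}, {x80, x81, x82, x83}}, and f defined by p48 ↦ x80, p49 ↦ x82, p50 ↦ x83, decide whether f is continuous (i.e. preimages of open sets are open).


f is NOT continuous.

Compute f^{-1}(U) for each U ∈ τ_Y:
  U = ∅: f^{-1}(U) = ∅ ∈ τ_X ✓.
  U = {x81}: f^{-1}(U) = ∅ ∈ τ_X ✓.
  U = {x82}: f^{-1}(U) = {p49} ∉ τ_X ✗.
  U = {x81, x82}: f^{-1}(U) = {p49} ∉ τ_X ✗.
  U = {x80, x81, x82}: f^{-1}(U) = {p48, p49} ∉ τ_X ✗.
  U = {x80, x81, x82, x83}: f^{-1}(U) = {p48, p49, p50} ∈ τ_X ✓.
Found U = {x82} with f^{-1}(U) = {p49} not in τ_X. Therefore f is NOT continuous.


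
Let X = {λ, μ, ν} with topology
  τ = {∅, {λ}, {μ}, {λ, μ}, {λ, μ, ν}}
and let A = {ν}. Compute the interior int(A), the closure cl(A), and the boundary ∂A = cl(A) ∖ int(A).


int(A) = ∅, cl(A) = {ν}, ∂A = {ν}.

Closed sets in (X, τ) are complements of opens:
  closed(X, τ) = {∅, {ν}, {λ, ν}, {μ, ν}, {λ, μ, ν}}.
int(A) = ⋃ {U ∈ τ : U ⊆ A}. Opens contained in A: ∅.
Taking the union of these: int(A) = ∅.
cl(A) = ⋂ {C closed : A ⊆ C}. Closed sets containing A: {ν}, {λ, ν}, {μ, ν}, {λ, μ, ν}.
Intersecting these: cl(A) = {ν}.
∂A = cl(A) ∖ int(A) = {ν} ∖ ∅ = {ν}.


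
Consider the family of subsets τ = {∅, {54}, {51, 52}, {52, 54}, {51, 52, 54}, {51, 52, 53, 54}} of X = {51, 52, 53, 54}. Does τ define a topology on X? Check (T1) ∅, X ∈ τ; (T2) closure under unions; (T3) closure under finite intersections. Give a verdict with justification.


τ is NOT a topology on X.

Axiom (T1): ∅ ∈ τ? Yes; X ∈ τ? Yes.
Axiom (T2/T3): check pairwise unions and intersections of members of τ.
Counterexample for (T3): {51, 52} ∩ {52, 54} = {52} ∉ τ. Therefore τ is NOT a topology.


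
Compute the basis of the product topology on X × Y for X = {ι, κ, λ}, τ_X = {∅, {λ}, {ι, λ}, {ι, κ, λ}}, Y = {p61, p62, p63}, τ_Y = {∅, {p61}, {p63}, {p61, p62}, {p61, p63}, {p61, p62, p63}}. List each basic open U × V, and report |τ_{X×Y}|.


Basis B = {∅ × ∅, {λ} × {p61}, {λ} × {p63}, {ι, λ} × {p61}, {ι, λ} × {p63}, {λ} × {p61, p62}, {λ} × {p61, p63}, {ι, κ, λ} × {p61}, {ι, κ, λ} × {p63}, {λ} × {p61, p62, p63}, {ι, λ} × {p61, p62}, {ι, λ} × {p61, p63}, {ι, λ} × {p61, p62, p63}, {ι, κ, λ} × {p61, p62}, {ι, κ, λ} × {p61, p63}, {ι, κ, λ} × {p61, p62, p63}}; |τ_{X×Y}| = 40.

Enumerate products U × V with U ∈ τ_X, V ∈ τ_Y (deduplicated):
  ∅ × ∅ = {} (∅)
  {λ} × {p61} = {(λ,p61)}
  {λ} × {p63} = {(λ,p63)}
  {ι, λ} × {p61} = {(ι,p61), (λ,p61)}
  {ι, λ} × {p63} = {(ι,p63), (λ,p63)}
  {λ} × {p61, p62} = {(λ,p61), (λ,p62)}
  {λ} × {p61, p63} = {(λ,p61), (λ,p63)}
  {ι, κ, λ} × {p61} = {(ι,p61), (κ,p61), (λ,p61)}
  {ι, κ, λ} × {p63} = {(ι,p63), (κ,p63), (λ,p63)}
  {λ} × {p61, p62, p63} = {(λ,p61), (λ,p62), (λ,p63)}
  {ι, λ} × {p61, p62} = {(ι,p61), (ι,p62), (λ,p61), (λ,p62)}
  {ι, λ} × {p61, p63} = {(ι,p61), (ι,p63), (λ,p61), (λ,p63)}
  {ι, λ} × {p61, p62, p63} = {(ι,p61), (ι,p62), (ι,p63), (λ,p61), (λ,p62), (λ,p63)}
  {ι, κ, λ} × {p61, p62} = {(ι,p61), (ι,p62), (κ,p61), (κ,p62), (λ,p61), (λ,p62)}
  {ι, κ, λ} × {p61, p63} = {(ι,p61), (ι,p63), (κ,p61), (κ,p63), (λ,p61), (λ,p63)}
  {ι, κ, λ} × {p61, p62, p63} = {(ι,p61), (ι,p62), (ι,p63), (κ,p61), (κ,p62), (κ,p63), (λ,p61), (λ,p62), (λ,p63)}
These 16 distinct sets form the basis B.
Close under arbitrary unions to get τ_{X×Y}; counting gives |τ_{X×Y}| = 40.


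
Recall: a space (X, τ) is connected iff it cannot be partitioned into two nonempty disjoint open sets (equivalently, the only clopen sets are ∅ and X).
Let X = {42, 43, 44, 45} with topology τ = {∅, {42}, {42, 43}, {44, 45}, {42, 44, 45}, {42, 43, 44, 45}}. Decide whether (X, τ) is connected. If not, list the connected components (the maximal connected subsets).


(X, τ) is disconnected; components = [{42, 43}, {44, 45}].

Find clopen sets (U ∈ τ with X ∖ U ∈ τ):
  U = ∅, X ∖ U = {42, 43, 44, 45} — both open, so U is clopen.
  U = {42, 43}, X ∖ U = {44, 45} — both open, so U is clopen.
  U = {44, 45}, X ∖ U = {42, 43} — both open, so U is clopen.
  U = {42, 43, 44, 45}, X ∖ U = ∅ — both open, so U is clopen.
Nontrivial clopen(s) exist: e.g. {42, 43}. So (X, τ) is disconnected.
Compute connected components by grouping points that agree on all clopens:
  component: {42, 43}
  component: {44, 45}


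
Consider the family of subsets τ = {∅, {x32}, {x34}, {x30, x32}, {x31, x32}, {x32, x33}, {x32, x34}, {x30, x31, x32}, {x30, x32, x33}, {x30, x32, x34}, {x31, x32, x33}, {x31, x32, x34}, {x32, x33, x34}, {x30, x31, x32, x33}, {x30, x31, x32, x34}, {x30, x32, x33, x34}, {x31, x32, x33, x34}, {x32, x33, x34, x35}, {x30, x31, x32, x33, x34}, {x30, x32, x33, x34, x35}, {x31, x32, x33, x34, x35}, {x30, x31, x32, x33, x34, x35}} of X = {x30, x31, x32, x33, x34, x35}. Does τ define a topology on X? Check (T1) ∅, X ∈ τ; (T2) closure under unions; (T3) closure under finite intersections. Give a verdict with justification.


τ IS a topology on X.

Axiom (T1): ∅ ∈ τ? Yes; X ∈ τ? Yes.
Axiom (T2/T3): check pairwise unions and intersections of members of τ.
All pairwise intersections and unions checked — each lies in τ. Therefore τ satisfies (T1), (T2), (T3): it IS a topology on X.


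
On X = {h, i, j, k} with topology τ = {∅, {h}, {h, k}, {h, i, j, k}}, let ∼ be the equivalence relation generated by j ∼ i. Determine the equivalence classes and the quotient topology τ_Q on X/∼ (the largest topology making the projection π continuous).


X/∼ = {[h], [i=j], [k]}; |τ_Q| = 4.

Equivalence classes: [h], [i=j], [k].
Quotient map π: X → X/∼ sends h ↦ [h], i ↦ [i=j], j ↦ [i=j], k ↦ [k].
For each subset V ⊆ X/∼, compute π^{-1}(V) ⊆ X and check whether π^{-1}(V) ∈ τ. V is open in τ_Q iff π^{-1}(V) ∈ τ.
  V = {}: π^{-1}(V) = ∅ ∈ τ ✓.
  V = {[h]}: π^{-1}(V) = {h} ∈ τ ✓.
  V = {[i=j]}: π^{-1}(V) = {i, j} ∉ τ ✗.
  V = {[h], [i=j]}: π^{-1}(V) = {h, i, j} ∉ τ ✗.
  V = {[k]}: π^{-1}(V) = {k} ∉ τ ✗.
  V = {[h], [k]}: π^{-1}(V) = {h, k} ∈ τ ✓.
  V = {[i=j], [k]}: π^{-1}(V) = {i, j, k} ∉ τ ✗.
  V = {[h], [i=j], [k]}: π^{-1}(V) = {h, i, j, k} ∈ τ ✓.
Open sets in the quotient: τ_Q = {{}, {[h]}, {[h], [k]}, {[h], [i=j], [k]}} (4 elements).


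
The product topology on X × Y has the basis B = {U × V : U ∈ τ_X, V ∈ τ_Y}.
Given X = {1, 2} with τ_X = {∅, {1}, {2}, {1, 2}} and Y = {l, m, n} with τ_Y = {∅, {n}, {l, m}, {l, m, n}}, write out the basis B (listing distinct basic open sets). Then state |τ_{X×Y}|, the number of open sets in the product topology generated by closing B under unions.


Basis B = {∅ × ∅, {1} × {n}, {2} × {n}, {1} × {l, m}, {1, 2} × {n}, {2} × {l, m}, {1} × {l, m, n}, {2} × {l, m, n}, {1, 2} × {l, m}, {1, 2} × {l, m, n}}; |τ_{X×Y}| = 16.

Enumerate products U × V with U ∈ τ_X, V ∈ τ_Y (deduplicated):
  ∅ × ∅ = {} (∅)
  {1} × {n} = {(1,n)}
  {2} × {n} = {(2,n)}
  {1} × {l, m} = {(1,l), (1,m)}
  {1, 2} × {n} = {(1,n), (2,n)}
  {2} × {l, m} = {(2,l), (2,m)}
  {1} × {l, m, n} = {(1,l), (1,m), (1,n)}
  {2} × {l, m, n} = {(2,l), (2,m), (2,n)}
  {1, 2} × {l, m} = {(1,l), (1,m), (2,l), (2,m)}
  {1, 2} × {l, m, n} = {(1,l), (1,m), (1,n), (2,l), (2,m), (2,n)}
These 10 distinct sets form the basis B.
Close under arbitrary unions to get τ_{X×Y}; counting gives |τ_{X×Y}| = 16.


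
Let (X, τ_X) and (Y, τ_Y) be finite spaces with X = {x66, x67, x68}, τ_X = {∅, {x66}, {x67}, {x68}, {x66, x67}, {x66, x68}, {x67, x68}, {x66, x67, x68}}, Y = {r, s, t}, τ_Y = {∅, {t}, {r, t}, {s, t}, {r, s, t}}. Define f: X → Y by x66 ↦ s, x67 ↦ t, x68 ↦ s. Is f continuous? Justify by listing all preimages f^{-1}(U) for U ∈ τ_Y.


f IS continuous.

Compute f^{-1}(U) for each U ∈ τ_Y:
  U = ∅: f^{-1}(U) = ∅ ∈ τ_X ✓.
  U = {t}: f^{-1}(U) = {x67} ∈ τ_X ✓.
  U = {r, t}: f^{-1}(U) = {x67} ∈ τ_X ✓.
  U = {s, t}: f^{-1}(U) = {x66, x67, x68} ∈ τ_X ✓.
  U = {r, s, t}: f^{-1}(U) = {x66, x67, x68} ∈ τ_X ✓.
Every preimage lies in τ_X, so f IS continuous.


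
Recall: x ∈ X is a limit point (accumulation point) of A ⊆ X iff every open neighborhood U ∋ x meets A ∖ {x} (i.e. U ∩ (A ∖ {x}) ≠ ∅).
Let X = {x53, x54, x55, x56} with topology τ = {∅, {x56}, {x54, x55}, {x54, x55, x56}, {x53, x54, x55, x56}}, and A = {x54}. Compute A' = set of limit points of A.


A' = {x53, x55}

For each x ∈ X, list the open sets U ∈ τ with x ∈ U, then check whether U ∩ (A ∖ {x}) ≠ ∅ for every such U.
  x = x53: opens ∋ x are {x53, x54, x55, x56}; each meets A ∖ {x53}, so x IS a limit point.
  x = x54: open {x54, x55} ∋ x has {x54, x55} ∩ (A ∖ {x54}) = ∅, so x is NOT a limit point.
  x = x55: opens ∋ x are {x54, x55}, {x54, x55, x56}, {x53, x54, x55, x56}; each meets A ∖ {x55}, so x IS a limit point.
  x = x56: open {x56} ∋ x has {x56} ∩ (A ∖ {x56}) = ∅, so x is NOT a limit point.
Collecting: A' = {x53, x55}.


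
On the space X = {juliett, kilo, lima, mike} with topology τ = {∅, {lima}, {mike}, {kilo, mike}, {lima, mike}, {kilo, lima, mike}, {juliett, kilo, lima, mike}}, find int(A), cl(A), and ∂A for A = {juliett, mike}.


int(A) = {mike}, cl(A) = {juliett, kilo, mike}, ∂A = {juliett, kilo}.

Closed sets in (X, τ) are complements of opens:
  closed(X, τ) = {∅, {juliett}, {juliett, kilo}, {juliett, lima}, {juliett, kilo, lima}, {juliett, kilo, mike}, {juliett, kilo, lima, mike}}.
int(A) = ⋃ {U ∈ τ : U ⊆ A}. Opens contained in A: ∅, {mike}.
Taking the union of these: int(A) = {mike}.
cl(A) = ⋂ {C closed : A ⊆ C}. Closed sets containing A: {juliett, kilo, mike}, {juliett, kilo, lima, mike}.
Intersecting these: cl(A) = {juliett, kilo, mike}.
∂A = cl(A) ∖ int(A) = {juliett, kilo, mike} ∖ {mike} = {juliett, kilo}.


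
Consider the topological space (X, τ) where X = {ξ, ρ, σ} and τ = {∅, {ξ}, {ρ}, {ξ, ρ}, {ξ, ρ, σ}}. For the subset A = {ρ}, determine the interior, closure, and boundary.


int(A) = {ρ}, cl(A) = {ρ, σ}, ∂A = {σ}.

Closed sets in (X, τ) are complements of opens:
  closed(X, τ) = {∅, {σ}, {ξ, σ}, {ρ, σ}, {ξ, ρ, σ}}.
int(A) = ⋃ {U ∈ τ : U ⊆ A}. Opens contained in A: ∅, {ρ}.
Taking the union of these: int(A) = {ρ}.
cl(A) = ⋂ {C closed : A ⊆ C}. Closed sets containing A: {ρ, σ}, {ξ, ρ, σ}.
Intersecting these: cl(A) = {ρ, σ}.
∂A = cl(A) ∖ int(A) = {ρ, σ} ∖ {ρ} = {σ}.


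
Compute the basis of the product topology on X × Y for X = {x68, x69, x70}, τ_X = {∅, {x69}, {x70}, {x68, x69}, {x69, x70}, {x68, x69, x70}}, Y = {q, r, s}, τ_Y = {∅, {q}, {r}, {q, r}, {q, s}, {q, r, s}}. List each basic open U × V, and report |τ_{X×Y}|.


Basis B = {∅ × ∅, {x69} × {q}, {x69} × {r}, {x70} × {q}, {x70} × {r}, {x68, x69} × {q}, {x68, x69} × {r}, {x69} × {q, r}, {x69} × {q, s}, {x69, x70} × {q}, {x69, x70} × {r}, {x70} × {q, r}, {x70} × {q, s}, {x68, x69, x70} × {q}, {x68, x69, x70} × {r}, {x69} × {q, r, s}, {x70} × {q, r, s}, {x68, x69} × {q, r}, {x68, x69} × {q, s}, {x69, x70} × {q, r}, {x69, x70} × {q, s}, {x68, x69} × {q, r, s}, {x68, x69, x70} × {q, r}, {x68, x69, x70} × {q, s}, {x69, x70} × {q, r, s}, {x68, x69, x70} × {q, r, s}}; |τ_{X×Y}| = 108.

Enumerate products U × V with U ∈ τ_X, V ∈ τ_Y (deduplicated):
  ∅ × ∅ = {} (∅)
  {x69} × {q} = {(x69,q)}
  {x69} × {r} = {(x69,r)}
  {x70} × {q} = {(x70,q)}
  {x70} × {r} = {(x70,r)}
  {x68, x69} × {q} = {(x68,q), (x69,q)}
  {x68, x69} × {r} = {(x68,r), (x69,r)}
  {x69} × {q, r} = {(x69,q), (x69,r)}
  {x69} × {q, s} = {(x69,q), (x69,s)}
  {x69, x70} × {q} = {(x69,q), (x70,q)}
  {x69, x70} × {r} = {(x69,r), (x70,r)}
  {x70} × {q, r} = {(x70,q), (x70,r)}
  {x70} × {q, s} = {(x70,q), (x70,s)}
  {x68, x69, x70} × {q} = {(x68,q), (x69,q), (x70,q)}
  {x68, x69, x70} × {r} = {(x68,r), (x69,r), (x70,r)}
  {x69} × {q, r, s} = {(x69,q), (x69,r), (x69,s)}
  {x70} × {q, r, s} = {(x70,q), (x70,r), (x70,s)}
  {x68, x69} × {q, r} = {(x68,q), (x68,r), (x69,q), (x69,r)}
  {x68, x69} × {q, s} = {(x68,q), (x68,s), (x69,q), (x69,s)}
  {x69, x70} × {q, r} = {(x69,q), (x69,r), (x70,q), (x70,r)}
  {x69, x70} × {q, s} = {(x69,q), (x69,s), (x70,q), (x70,s)}
  {x68, x69} × {q, r, s} = {(x68,q), (x68,r), (x68,s), (x69,q), (x69,r), (x69,s)}
  {x68, x69, x70} × {q, r} = {(x68,q), (x68,r), (x69,q), (x69,r), (x70,q), (x70,r)}
  {x68, x69, x70} × {q, s} = {(x68,q), (x68,s), (x69,q), (x69,s), (x70,q), (x70,s)}
  {x69, x70} × {q, r, s} = {(x69,q), (x69,r), (x69,s), (x70,q), (x70,r), (x70,s)}
  {x68, x69, x70} × {q, r, s} = {(x68,q), (x68,r), (x68,s), (x69,q), (x69,r), (x69,s), (x70,q), (x70,r), (x70,s)}
These 26 distinct sets form the basis B.
Close under arbitrary unions to get τ_{X×Y}; counting gives |τ_{X×Y}| = 108.


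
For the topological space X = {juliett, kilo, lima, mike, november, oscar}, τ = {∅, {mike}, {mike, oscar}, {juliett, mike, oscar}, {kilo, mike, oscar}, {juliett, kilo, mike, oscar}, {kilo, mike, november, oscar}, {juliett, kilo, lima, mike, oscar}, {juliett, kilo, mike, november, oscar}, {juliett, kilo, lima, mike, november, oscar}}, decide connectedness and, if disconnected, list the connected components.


(X, τ) is connected.

Find clopen sets (U ∈ τ with X ∖ U ∈ τ):
  U = ∅, X ∖ U = {juliett, kilo, lima, mike, november, oscar} — both open, so U is clopen.
  U = {juliett, kilo, lima, mike, november, oscar}, X ∖ U = ∅ — both open, so U is clopen.
Only trivial clopens (∅ and X) exist, so (X, τ) is connected.
Compute connected components by grouping points that agree on all clopens:
  component: {juliett, kilo, lima, mike, november, oscar}


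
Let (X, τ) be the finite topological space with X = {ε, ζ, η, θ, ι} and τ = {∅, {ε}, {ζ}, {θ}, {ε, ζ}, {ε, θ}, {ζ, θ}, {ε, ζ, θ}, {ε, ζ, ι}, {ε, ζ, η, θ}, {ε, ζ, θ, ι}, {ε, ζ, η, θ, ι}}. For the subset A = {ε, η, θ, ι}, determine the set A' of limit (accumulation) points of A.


A' = {η, ι}

For each x ∈ X, list the open sets U ∈ τ with x ∈ U, then check whether U ∩ (A ∖ {x}) ≠ ∅ for every such U.
  x = ε: open {ε} ∋ x has {ε} ∩ (A ∖ {ε}) = ∅, so x is NOT a limit point.
  x = ζ: open {ζ} ∋ x has {ζ} ∩ (A ∖ {ζ}) = ∅, so x is NOT a limit point.
  x = η: opens ∋ x are {ε, ζ, η, θ}, {ε, ζ, η, θ, ι}; each meets A ∖ {η}, so x IS a limit point.
  x = θ: open {θ} ∋ x has {θ} ∩ (A ∖ {θ}) = ∅, so x is NOT a limit point.
  x = ι: opens ∋ x are {ε, ζ, ι}, {ε, ζ, θ, ι}, {ε, ζ, η, θ, ι}; each meets A ∖ {ι}, so x IS a limit point.
Collecting: A' = {η, ι}.


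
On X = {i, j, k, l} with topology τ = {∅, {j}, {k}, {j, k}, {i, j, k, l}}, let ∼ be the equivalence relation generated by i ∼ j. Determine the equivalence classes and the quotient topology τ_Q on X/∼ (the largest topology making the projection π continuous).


X/∼ = {[i=j], [k], [l]}; |τ_Q| = 3.

Equivalence classes: [i=j], [k], [l].
Quotient map π: X → X/∼ sends i ↦ [i=j], j ↦ [i=j], k ↦ [k], l ↦ [l].
For each subset V ⊆ X/∼, compute π^{-1}(V) ⊆ X and check whether π^{-1}(V) ∈ τ. V is open in τ_Q iff π^{-1}(V) ∈ τ.
  V = {}: π^{-1}(V) = ∅ ∈ τ ✓.
  V = {[i=j]}: π^{-1}(V) = {i, j} ∉ τ ✗.
  V = {[k]}: π^{-1}(V) = {k} ∈ τ ✓.
  V = {[i=j], [k]}: π^{-1}(V) = {i, j, k} ∉ τ ✗.
  V = {[l]}: π^{-1}(V) = {l} ∉ τ ✗.
  V = {[i=j], [l]}: π^{-1}(V) = {i, j, l} ∉ τ ✗.
  V = {[k], [l]}: π^{-1}(V) = {k, l} ∉ τ ✗.
  V = {[i=j], [k], [l]}: π^{-1}(V) = {i, j, k, l} ∈ τ ✓.
Open sets in the quotient: τ_Q = {{}, {[k]}, {[i=j], [k], [l]}} (3 elements).


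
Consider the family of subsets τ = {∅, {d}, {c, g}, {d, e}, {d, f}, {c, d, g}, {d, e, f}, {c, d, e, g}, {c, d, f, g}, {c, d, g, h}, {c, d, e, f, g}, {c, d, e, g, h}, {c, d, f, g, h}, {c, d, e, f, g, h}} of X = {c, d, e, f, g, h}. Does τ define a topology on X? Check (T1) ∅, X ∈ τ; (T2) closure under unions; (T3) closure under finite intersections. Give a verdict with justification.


τ IS a topology on X.

Axiom (T1): ∅ ∈ τ? Yes; X ∈ τ? Yes.
Axiom (T2/T3): check pairwise unions and intersections of members of τ.
All pairwise intersections and unions checked — each lies in τ. Therefore τ satisfies (T1), (T2), (T3): it IS a topology on X.


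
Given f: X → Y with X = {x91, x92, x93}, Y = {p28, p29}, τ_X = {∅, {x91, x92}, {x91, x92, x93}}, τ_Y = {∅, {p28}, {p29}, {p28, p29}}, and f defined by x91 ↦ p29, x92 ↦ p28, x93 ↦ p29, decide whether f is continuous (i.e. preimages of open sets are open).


f is NOT continuous.

Compute f^{-1}(U) for each U ∈ τ_Y:
  U = ∅: f^{-1}(U) = ∅ ∈ τ_X ✓.
  U = {p28}: f^{-1}(U) = {x92} ∉ τ_X ✗.
  U = {p29}: f^{-1}(U) = {x91, x93} ∉ τ_X ✗.
  U = {p28, p29}: f^{-1}(U) = {x91, x92, x93} ∈ τ_X ✓.
Found U = {p28} with f^{-1}(U) = {x92} not in τ_X. Therefore f is NOT continuous.


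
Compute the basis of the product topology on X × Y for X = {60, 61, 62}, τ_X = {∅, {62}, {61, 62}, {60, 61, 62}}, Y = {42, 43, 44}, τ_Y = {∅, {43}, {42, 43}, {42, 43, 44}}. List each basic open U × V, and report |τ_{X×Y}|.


Basis B = {∅ × ∅, {62} × {43}, {61, 62} × {43}, {62} × {42, 43}, {60, 61, 62} × {43}, {62} × {42, 43, 44}, {61, 62} × {42, 43}, {60, 61, 62} × {42, 43}, {61, 62} × {42, 43, 44}, {60, 61, 62} × {42, 43, 44}}; |τ_{X×Y}| = 20.

Enumerate products U × V with U ∈ τ_X, V ∈ τ_Y (deduplicated):
  ∅ × ∅ = {} (∅)
  {62} × {43} = {(62,43)}
  {61, 62} × {43} = {(61,43), (62,43)}
  {62} × {42, 43} = {(62,42), (62,43)}
  {60, 61, 62} × {43} = {(60,43), (61,43), (62,43)}
  {62} × {42, 43, 44} = {(62,42), (62,43), (62,44)}
  {61, 62} × {42, 43} = {(61,42), (61,43), (62,42), (62,43)}
  {60, 61, 62} × {42, 43} = {(60,42), (60,43), (61,42), (61,43), (62,42), (62,43)}
  {61, 62} × {42, 43, 44} = {(61,42), (61,43), (61,44), (62,42), (62,43), (62,44)}
  {60, 61, 62} × {42, 43, 44} = {(60,42), (60,43), (60,44), (61,42), (61,43), (61,44), (62,42), (62,43), (62,44)}
These 10 distinct sets form the basis B.
Close under arbitrary unions to get τ_{X×Y}; counting gives |τ_{X×Y}| = 20.


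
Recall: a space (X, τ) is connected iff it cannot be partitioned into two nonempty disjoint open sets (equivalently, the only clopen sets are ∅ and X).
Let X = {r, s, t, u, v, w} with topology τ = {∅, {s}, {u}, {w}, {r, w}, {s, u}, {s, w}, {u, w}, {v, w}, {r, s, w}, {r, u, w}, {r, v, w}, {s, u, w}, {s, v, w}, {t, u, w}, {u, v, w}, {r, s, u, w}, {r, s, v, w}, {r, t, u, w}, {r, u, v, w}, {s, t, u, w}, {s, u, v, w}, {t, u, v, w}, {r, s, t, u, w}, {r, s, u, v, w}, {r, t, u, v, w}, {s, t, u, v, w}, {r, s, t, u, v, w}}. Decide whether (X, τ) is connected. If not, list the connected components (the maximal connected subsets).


(X, τ) is disconnected; components = [{s}, {r, t, u, v, w}].

Find clopen sets (U ∈ τ with X ∖ U ∈ τ):
  U = ∅, X ∖ U = {r, s, t, u, v, w} — both open, so U is clopen.
  U = {s}, X ∖ U = {r, t, u, v, w} — both open, so U is clopen.
  U = {r, t, u, v, w}, X ∖ U = {s} — both open, so U is clopen.
  U = {r, s, t, u, v, w}, X ∖ U = ∅ — both open, so U is clopen.
Nontrivial clopen(s) exist: e.g. {r, t, u, v, w}. So (X, τ) is disconnected.
Compute connected components by grouping points that agree on all clopens:
  component: {s}
  component: {r, t, u, v, w}


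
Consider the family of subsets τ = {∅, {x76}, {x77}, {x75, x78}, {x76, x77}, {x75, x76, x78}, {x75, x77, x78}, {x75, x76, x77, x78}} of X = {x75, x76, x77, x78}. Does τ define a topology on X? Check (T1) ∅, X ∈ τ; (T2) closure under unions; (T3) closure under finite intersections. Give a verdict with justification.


τ IS a topology on X.

Axiom (T1): ∅ ∈ τ? Yes; X ∈ τ? Yes.
Axiom (T2/T3): check pairwise unions and intersections of members of τ.
All pairwise intersections and unions checked — each lies in τ. Therefore τ satisfies (T1), (T2), (T3): it IS a topology on X.


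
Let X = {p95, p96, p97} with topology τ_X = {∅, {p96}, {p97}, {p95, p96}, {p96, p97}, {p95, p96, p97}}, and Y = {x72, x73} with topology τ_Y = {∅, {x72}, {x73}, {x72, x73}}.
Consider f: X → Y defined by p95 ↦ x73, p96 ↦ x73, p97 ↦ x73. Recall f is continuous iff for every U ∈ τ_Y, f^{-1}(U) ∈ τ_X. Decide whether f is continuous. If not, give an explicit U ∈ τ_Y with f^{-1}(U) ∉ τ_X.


f IS continuous.

Compute f^{-1}(U) for each U ∈ τ_Y:
  U = ∅: f^{-1}(U) = ∅ ∈ τ_X ✓.
  U = {x72}: f^{-1}(U) = ∅ ∈ τ_X ✓.
  U = {x73}: f^{-1}(U) = {p95, p96, p97} ∈ τ_X ✓.
  U = {x72, x73}: f^{-1}(U) = {p95, p96, p97} ∈ τ_X ✓.
Every preimage lies in τ_X, so f IS continuous.


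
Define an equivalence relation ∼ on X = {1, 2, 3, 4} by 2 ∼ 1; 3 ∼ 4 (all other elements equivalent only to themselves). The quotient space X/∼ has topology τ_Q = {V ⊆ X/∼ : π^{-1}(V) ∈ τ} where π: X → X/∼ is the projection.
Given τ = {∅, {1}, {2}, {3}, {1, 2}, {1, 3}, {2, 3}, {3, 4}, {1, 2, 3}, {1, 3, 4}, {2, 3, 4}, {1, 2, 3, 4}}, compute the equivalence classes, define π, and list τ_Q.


X/∼ = {[1=2], [3=4]}; |τ_Q| = 4.

Equivalence classes: [1=2], [3=4].
Quotient map π: X → X/∼ sends 1 ↦ [1=2], 2 ↦ [1=2], 3 ↦ [3=4], 4 ↦ [3=4].
For each subset V ⊆ X/∼, compute π^{-1}(V) ⊆ X and check whether π^{-1}(V) ∈ τ. V is open in τ_Q iff π^{-1}(V) ∈ τ.
  V = {}: π^{-1}(V) = ∅ ∈ τ ✓.
  V = {[1=2]}: π^{-1}(V) = {1, 2} ∈ τ ✓.
  V = {[3=4]}: π^{-1}(V) = {3, 4} ∈ τ ✓.
  V = {[1=2], [3=4]}: π^{-1}(V) = {1, 2, 3, 4} ∈ τ ✓.
Open sets in the quotient: τ_Q = {{}, {[1=2]}, {[3=4]}, {[1=2], [3=4]}} (4 elements).
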